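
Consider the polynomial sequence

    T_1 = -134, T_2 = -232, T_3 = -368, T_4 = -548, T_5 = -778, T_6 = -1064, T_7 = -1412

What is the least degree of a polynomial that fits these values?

-98, -136, -180, -230, -286, -348
-38, -44, -50, -56, -62
-6, -6, -6, -6
The third differences are constant, so the polynomial has degree 3.

3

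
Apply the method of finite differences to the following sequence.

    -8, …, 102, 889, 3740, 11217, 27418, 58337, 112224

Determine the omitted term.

-7

Using the last 7 terms:
First differences: 787, 2851, 7477, 16201, 30919, 53887
Second differences: 2064, 4626, 8724, 14718, 22968
Third differences: 2562, 4098, 5994, 8250
Fourth differences: 1536, 1896, 2256
Fifth differences: 360, 360
Constant fifth difference = 360.
Extend backward: 1536 − 360 = 1176;  2562 − 1176 = 1386;  2064 − 1386 = 678;  787 − 678 = 109;  102 − 109 = -7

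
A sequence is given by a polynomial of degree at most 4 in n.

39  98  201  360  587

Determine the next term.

894

First differences: 59 , 103 , 159 , 227
Second differences: 44 , 56 , 68
Third differences: 12 , 12
Third differences constant at 12.
68 + 12 = 80;  227 + 80 = 307;  587 + 307 = 894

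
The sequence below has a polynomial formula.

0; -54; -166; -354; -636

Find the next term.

Δ: -54 , -112 , -188 , -282
Δ²: -58 , -76 , -94
Δ³: -18 , -18
Third differences constant at -18.
-94 − 18 = -112;  -282 − 112 = -394;  -636 − 394 = -1030

-1030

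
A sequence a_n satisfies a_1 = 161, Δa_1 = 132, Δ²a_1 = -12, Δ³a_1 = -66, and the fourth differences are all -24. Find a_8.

Build the table forward from the leading diagonal:
Fourth differences: -24, -24, -24, -24, -24, -24, -24, -24
Third differences: -66, -90, -114, -138, -162, -186, -210, -234
Second differences: -12, -78, -168, -282, -420, -582, -768, -978
First differences: 132, 120, 42, -126, -408, -828, -1410, -2178
a: 161, 293, 413, 455, 329, -79, -907, -2317

-2317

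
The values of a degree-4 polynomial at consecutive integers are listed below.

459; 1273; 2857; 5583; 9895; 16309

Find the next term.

25413

D1: 814 , 1584 , 2726 , 4312 , 6414
D2: 770 , 1142 , 1586 , 2102
D3: 372 , 444 , 516
D4: 72 , 72
Fourth differences constant at 72.
516 + 72 = 588;  2102 + 588 = 2690;  6414 + 2690 = 9104;  16309 + 9104 = 25413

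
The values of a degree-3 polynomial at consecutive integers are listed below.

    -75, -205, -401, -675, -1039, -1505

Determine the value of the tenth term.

Δ: -130, -196, -274, -364, -466
Δ²: -66, -78, -90, -102
Δ³: -12, -12, -12
The third differences are constant (-12).
-102 − 12 = -114;  -466 − 114 = -580;  -1505 − 580 = -2085
-114 − 12 = -126;  -580 − 126 = -706;  -2085 − 706 = -2791
-126 − 12 = -138;  -706 − 138 = -844;  -2791 − 844 = -3635
-138 − 12 = -150;  -844 − 150 = -994;  -3635 − 994 = -4629

-4629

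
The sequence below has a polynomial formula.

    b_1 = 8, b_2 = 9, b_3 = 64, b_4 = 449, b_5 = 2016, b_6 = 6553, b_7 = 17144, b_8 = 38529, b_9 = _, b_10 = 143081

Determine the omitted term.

77464

Using the first 8 terms:
D1: 1  55  385  1567  4537  10591  21385
D2: 54  330  1182  2970  6054  10794
D3: 276  852  1788  3084  4740
D4: 576  936  1296  1656
D5: 360  360  360
Constant fifth difference = 360.
Extend forward: 1656 + 360 = 2016;  4740 + 2016 = 6756;  10794 + 6756 = 17550;  21385 + 17550 = 38935;  38529 + 38935 = 77464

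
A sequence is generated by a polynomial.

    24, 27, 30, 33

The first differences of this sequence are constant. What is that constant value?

3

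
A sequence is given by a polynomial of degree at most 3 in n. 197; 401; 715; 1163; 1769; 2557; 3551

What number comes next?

Δ: 204, 314, 448, 606, 788, 994
Δ²: 110, 134, 158, 182, 206
Δ³: 24, 24, 24, 24
Third differences constant at 24.
206 + 24 = 230;  994 + 230 = 1224;  3551 + 1224 = 4775

4775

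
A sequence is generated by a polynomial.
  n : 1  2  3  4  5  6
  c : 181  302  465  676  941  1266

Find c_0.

96

Δ: 121, 163, 211, 265, 325
Δ²: 42, 48, 54, 60
Δ³: 6, 6, 6
The third differences are constant at 6.
Work back: 42 − 6 = 36;  121 − 36 = 85;  181 − 85 = 96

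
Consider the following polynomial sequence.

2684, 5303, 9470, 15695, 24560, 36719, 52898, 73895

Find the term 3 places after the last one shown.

174854

D1: 2619  4167  6225  8865  12159  16179  20997
D2: 1548  2058  2640  3294  4020  4818
D3: 510  582  654  726  798
D4: 72  72  72  72
Fourth differences constant at 72.
798 + 72 = 870;  4818 + 870 = 5688;  20997 + 5688 = 26685;  73895 + 26685 = 100580
870 + 72 = 942;  5688 + 942 = 6630;  26685 + 6630 = 33315;  100580 + 33315 = 133895
942 + 72 = 1014;  6630 + 1014 = 7644;  33315 + 7644 = 40959;  133895 + 40959 = 174854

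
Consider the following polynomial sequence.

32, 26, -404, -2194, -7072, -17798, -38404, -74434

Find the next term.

D1: -6  -430  -1790  -4878  -10726  -20606  -36030
D2: -424  -1360  -3088  -5848  -9880  -15424
D3: -936  -1728  -2760  -4032  -5544
D4: -792  -1032  -1272  -1512
D5: -240  -240  -240
The fifth differences are constant (-240).
-1512 − 240 = -1752;  -5544 − 1752 = -7296;  -15424 − 7296 = -22720;  -36030 − 22720 = -58750;  -74434 − 58750 = -133184

-133184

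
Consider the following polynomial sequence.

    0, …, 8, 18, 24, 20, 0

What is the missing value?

0

Using the last 5 terms:
Δ: 10  6  -4  -20
Δ²: -4  -10  -16
Δ³: -6  -6
Constant third difference = -6.
Extend backward: -4 + 6 = 2;  10 − 2 = 8;  8 − 8 = 0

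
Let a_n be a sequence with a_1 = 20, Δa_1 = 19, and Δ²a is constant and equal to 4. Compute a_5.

120

Build the table forward from the leading diagonal:
Second differences: 4  4  4  4  4
First differences: 19  23  27  31  35
a: 20  39  62  89  120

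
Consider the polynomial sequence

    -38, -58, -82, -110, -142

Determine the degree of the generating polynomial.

2

-20, -24, -28, -32
-4, -4, -4
The second differences are constant, so the polynomial has degree 2.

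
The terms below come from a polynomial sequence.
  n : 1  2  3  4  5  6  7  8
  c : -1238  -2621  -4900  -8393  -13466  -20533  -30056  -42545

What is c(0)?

-481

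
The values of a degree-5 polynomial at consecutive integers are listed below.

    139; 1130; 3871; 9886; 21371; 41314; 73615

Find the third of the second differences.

5470

D1: 991, 2741, 6015, 11485, 19943, 32301
D2: 1750, 3274, 5470, 8458, 12358
D3: 1524, 2196, 2988, 3900
D4: 672, 792, 912
D5: 120, 120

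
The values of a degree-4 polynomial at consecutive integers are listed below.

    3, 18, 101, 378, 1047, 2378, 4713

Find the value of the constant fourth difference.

72

First differences: 15, 83, 277, 669, 1331, 2335
Second differences: 68, 194, 392, 662, 1004
Third differences: 126, 198, 270, 342
Fourth differences: 72, 72, 72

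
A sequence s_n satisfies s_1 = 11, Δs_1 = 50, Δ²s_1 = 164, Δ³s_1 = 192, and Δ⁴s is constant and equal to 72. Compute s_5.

2035

Build the table forward from the leading diagonal:
Δ⁴: 72, 72, 72, 72, 72
Δ³: 192, 264, 336, 408, 480
Δ²: 164, 356, 620, 956, 1364
Δ: 50, 214, 570, 1190, 2146
s: 11, 61, 275, 845, 2035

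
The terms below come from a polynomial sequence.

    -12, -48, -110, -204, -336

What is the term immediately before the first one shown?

4

Δ: -36  -62  -94  -132
Δ²: -26  -32  -38
Δ³: -6  -6
The third differences are constant at -6.
Work back: -26 + 6 = -20;  -36 + 20 = -16;  -12 + 16 = 4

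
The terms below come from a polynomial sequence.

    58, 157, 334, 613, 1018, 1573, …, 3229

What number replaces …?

Using the first 6 terms:
99  177  279  405  555
78  102  126  150
24  24  24
Constant third difference = 24.
Extend forward: 150 + 24 = 174;  555 + 174 = 729;  1573 + 729 = 2302

2302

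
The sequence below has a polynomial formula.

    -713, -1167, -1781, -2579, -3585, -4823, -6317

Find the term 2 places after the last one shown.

-10169

D1: -454, -614, -798, -1006, -1238, -1494
D2: -160, -184, -208, -232, -256
D3: -24, -24, -24, -24
The third differences are constant (-24).
-256 − 24 = -280;  -1494 − 280 = -1774;  -6317 − 1774 = -8091
-280 − 24 = -304;  -1774 − 304 = -2078;  -8091 − 2078 = -10169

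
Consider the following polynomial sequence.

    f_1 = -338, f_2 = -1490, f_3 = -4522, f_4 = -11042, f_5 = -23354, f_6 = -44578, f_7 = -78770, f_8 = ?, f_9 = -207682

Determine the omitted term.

-131042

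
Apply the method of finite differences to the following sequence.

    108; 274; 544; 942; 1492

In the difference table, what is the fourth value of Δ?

550

Δ: 166, 270, 398, 550
Δ²: 104, 128, 152
Δ³: 24, 24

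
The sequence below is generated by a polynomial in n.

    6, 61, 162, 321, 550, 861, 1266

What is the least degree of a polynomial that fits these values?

3

First differences: 55, 101, 159, 229, 311, 405
Second differences: 46, 58, 70, 82, 94
Third differences: 12, 12, 12, 12
The third differences are constant, so the polynomial has degree 3.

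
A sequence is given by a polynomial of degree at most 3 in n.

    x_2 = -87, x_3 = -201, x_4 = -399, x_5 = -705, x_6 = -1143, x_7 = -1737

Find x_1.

-114  -198  -306  -438  -594
-84  -108  -132  -156
-24  -24  -24
The third differences are constant at -24.
Work back: -84 + 24 = -60;  -114 + 60 = -54;  -87 + 54 = -33

-33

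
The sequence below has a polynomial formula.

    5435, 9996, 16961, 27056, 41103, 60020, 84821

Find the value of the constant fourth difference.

First differences: 4561, 6965, 10095, 14047, 18917, 24801
Second differences: 2404, 3130, 3952, 4870, 5884
Third differences: 726, 822, 918, 1014
Fourth differences: 96, 96, 96

96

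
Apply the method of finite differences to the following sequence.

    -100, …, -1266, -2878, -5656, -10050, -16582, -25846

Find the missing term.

-442

Using the last 6 terms:
D1: -1612  -2778  -4394  -6532  -9264
D2: -1166  -1616  -2138  -2732
D3: -450  -522  -594
D4: -72  -72
Constant fourth difference = -72.
Extend backward: -450 + 72 = -378;  -1166 + 378 = -788;  -1612 + 788 = -824;  -1266 + 824 = -442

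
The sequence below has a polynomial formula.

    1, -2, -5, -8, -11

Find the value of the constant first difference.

-3

First differences: -3, -3, -3, -3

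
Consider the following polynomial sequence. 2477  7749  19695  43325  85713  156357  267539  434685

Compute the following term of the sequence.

676725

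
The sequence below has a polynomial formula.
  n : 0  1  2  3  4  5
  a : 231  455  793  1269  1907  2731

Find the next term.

3765

224, 338, 476, 638, 824
114, 138, 162, 186
24, 24, 24
The third differences are constant (24).
186 + 24 = 210;  824 + 210 = 1034;  2731 + 1034 = 3765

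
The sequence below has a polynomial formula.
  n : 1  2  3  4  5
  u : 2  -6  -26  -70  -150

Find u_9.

-1070

Δ: -8 , -20 , -44 , -80
Δ²: -12 , -24 , -36
Δ³: -12 , -12
Third differences constant at -12.
-36 − 12 = -48;  -80 − 48 = -128;  -150 − 128 = -278
-48 − 12 = -60;  -128 − 60 = -188;  -278 − 188 = -466
-60 − 12 = -72;  -188 − 72 = -260;  -466 − 260 = -726
-72 − 12 = -84;  -260 − 84 = -344;  -726 − 344 = -1070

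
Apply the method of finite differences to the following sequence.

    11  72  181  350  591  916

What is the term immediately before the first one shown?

-14

Δ: 61  109  169  241  325
Δ²: 48  60  72  84
Δ³: 12  12  12
The third differences are constant at 12.
Work back: 48 − 12 = 36;  61 − 36 = 25;  11 − 25 = -14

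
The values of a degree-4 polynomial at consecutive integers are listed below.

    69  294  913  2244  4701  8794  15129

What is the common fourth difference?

96

Δ: 225, 619, 1331, 2457, 4093, 6335
Δ²: 394, 712, 1126, 1636, 2242
Δ³: 318, 414, 510, 606
Δ⁴: 96, 96, 96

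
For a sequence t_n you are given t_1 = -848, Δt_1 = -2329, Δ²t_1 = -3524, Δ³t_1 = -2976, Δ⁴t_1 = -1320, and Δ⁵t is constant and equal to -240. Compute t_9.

-390648

Build the table forward from the leading diagonal:
Δ⁵: -240  -240  -240  -240  -240  -240  -240  -240  -240
Δ⁴: -1320  -1560  -1800  -2040  -2280  -2520  -2760  -3000  -3240
Δ³: -2976  -4296  -5856  -7656  -9696  -11976  -14496  -17256  -20256
Δ²: -3524  -6500  -10796  -16652  -24308  -34004  -45980  -60476  -77732
Δ: -2329  -5853  -12353  -23149  -39801  -64109  -98113  -144093  -204569
t: -848  -3177  -9030  -21383  -44532  -84333  -148442  -246555  -390648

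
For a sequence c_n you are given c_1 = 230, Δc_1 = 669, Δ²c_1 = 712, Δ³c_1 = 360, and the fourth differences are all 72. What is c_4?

4733

Build the table forward from the leading diagonal:
D4: 72  72  72  72
D3: 360  432  504  576
D2: 712  1072  1504  2008
D1: 669  1381  2453  3957
c: 230  899  2280  4733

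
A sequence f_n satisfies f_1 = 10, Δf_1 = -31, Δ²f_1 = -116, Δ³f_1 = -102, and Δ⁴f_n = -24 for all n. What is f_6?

-2445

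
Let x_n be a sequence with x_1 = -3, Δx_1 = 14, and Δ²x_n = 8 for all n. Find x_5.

101

Build the table forward from the leading diagonal:
Δ²: 8, 8, 8, 8, 8
Δ: 14, 22, 30, 38, 46
x: -3, 11, 33, 63, 101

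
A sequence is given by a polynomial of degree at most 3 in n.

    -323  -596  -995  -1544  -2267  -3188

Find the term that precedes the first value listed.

Δ: -273, -399, -549, -723, -921
Δ²: -126, -150, -174, -198
Δ³: -24, -24, -24
The third differences are constant at -24.
Work back: -126 + 24 = -102;  -273 + 102 = -171;  -323 + 171 = -152

-152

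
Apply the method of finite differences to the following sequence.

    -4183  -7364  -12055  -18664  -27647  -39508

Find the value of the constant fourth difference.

-48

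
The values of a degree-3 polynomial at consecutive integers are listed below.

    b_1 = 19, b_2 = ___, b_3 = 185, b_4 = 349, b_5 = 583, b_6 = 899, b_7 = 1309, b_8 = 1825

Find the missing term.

Using the last 6 terms:
First differences: 164  234  316  410  516
Second differences: 70  82  94  106
Third differences: 12  12  12
Constant third difference = 12.
Extend backward: 70 − 12 = 58;  164 − 58 = 106;  185 − 106 = 79

79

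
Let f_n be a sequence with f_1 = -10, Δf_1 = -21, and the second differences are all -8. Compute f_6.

-195

Build the table forward from the leading diagonal:
Second differences: -8, -8, -8, -8, -8, -8
First differences: -21, -29, -37, -45, -53, -61
f: -10, -31, -60, -97, -142, -195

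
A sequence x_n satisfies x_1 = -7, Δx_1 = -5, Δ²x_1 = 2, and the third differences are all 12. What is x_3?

Build the table forward from the leading diagonal:
Third differences: 12  12  12
Second differences: 2  14  26
First differences: -5  -3  11
x: -7  -12  -15

-15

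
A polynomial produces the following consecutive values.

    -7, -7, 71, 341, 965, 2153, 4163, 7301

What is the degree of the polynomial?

First differences: 0, 78, 270, 624, 1188, 2010, 3138
Second differences: 78, 192, 354, 564, 822, 1128
Third differences: 114, 162, 210, 258, 306
Fourth differences: 48, 48, 48, 48
The fourth differences are constant, so the polynomial has degree 4.

4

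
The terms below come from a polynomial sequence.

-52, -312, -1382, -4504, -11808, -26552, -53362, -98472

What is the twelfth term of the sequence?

-656312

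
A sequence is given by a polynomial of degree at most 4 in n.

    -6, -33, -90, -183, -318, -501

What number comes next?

Δ: -27, -57, -93, -135, -183
Δ²: -30, -36, -42, -48
Δ³: -6, -6, -6
The third differences are constant (-6).
-48 − 6 = -54;  -183 − 54 = -237;  -501 − 237 = -738

-738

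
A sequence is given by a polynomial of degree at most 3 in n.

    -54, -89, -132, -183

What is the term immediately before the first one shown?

-27

D1: -35, -43, -51
D2: -8, -8
The second differences are constant at -8.
Work back: -35 + 8 = -27;  -54 + 27 = -27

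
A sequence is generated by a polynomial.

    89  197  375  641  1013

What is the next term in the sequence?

1509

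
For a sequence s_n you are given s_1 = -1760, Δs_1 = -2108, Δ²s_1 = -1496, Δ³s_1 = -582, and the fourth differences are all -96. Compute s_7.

Build the table forward from the leading diagonal:
Fourth differences: -96, -96, -96, -96, -96, -96, -96
Third differences: -582, -678, -774, -870, -966, -1062, -1158
Second differences: -1496, -2078, -2756, -3530, -4400, -5366, -6428
First differences: -2108, -3604, -5682, -8438, -11968, -16368, -21734
s: -1760, -3868, -7472, -13154, -21592, -33560, -49928

-49928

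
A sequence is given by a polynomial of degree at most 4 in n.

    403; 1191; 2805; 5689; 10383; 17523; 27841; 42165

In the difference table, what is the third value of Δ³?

D1: 788, 1614, 2884, 4694, 7140, 10318, 14324
D2: 826, 1270, 1810, 2446, 3178, 4006
D3: 444, 540, 636, 732, 828
D4: 96, 96, 96, 96

636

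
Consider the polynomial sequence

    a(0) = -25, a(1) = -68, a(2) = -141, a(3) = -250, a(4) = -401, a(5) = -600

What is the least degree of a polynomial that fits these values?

D1: -43, -73, -109, -151, -199
D2: -30, -36, -42, -48
D3: -6, -6, -6
The third differences are constant, so the polynomial has degree 3.

3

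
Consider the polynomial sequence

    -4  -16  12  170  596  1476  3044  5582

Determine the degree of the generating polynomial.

First differences: -12, 28, 158, 426, 880, 1568, 2538
Second differences: 40, 130, 268, 454, 688, 970
Third differences: 90, 138, 186, 234, 282
Fourth differences: 48, 48, 48, 48
The fourth differences are constant, so the polynomial has degree 4.

4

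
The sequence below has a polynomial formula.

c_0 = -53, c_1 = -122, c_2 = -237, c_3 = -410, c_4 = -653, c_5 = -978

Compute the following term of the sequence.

Δ: -69  -115  -173  -243  -325
Δ²: -46  -58  -70  -82
Δ³: -12  -12  -12
Third differences constant at -12.
-82 − 12 = -94;  -325 − 94 = -419;  -978 − 419 = -1397

-1397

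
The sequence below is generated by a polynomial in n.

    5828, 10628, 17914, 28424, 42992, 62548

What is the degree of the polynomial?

Δ: 4800, 7286, 10510, 14568, 19556
Δ²: 2486, 3224, 4058, 4988
Δ³: 738, 834, 930
Δ⁴: 96, 96
The fourth differences are constant, so the polynomial has degree 4.

4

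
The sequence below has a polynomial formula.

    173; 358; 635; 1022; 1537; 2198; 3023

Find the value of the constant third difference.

18

First differences: 185, 277, 387, 515, 661, 825
Second differences: 92, 110, 128, 146, 164
Third differences: 18, 18, 18, 18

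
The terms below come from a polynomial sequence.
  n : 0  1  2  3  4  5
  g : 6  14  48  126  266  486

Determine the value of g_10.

3416

D1: 8 , 34 , 78 , 140 , 220
D2: 26 , 44 , 62 , 80
D3: 18 , 18 , 18
Third differences constant at 18.
80 + 18 = 98;  220 + 98 = 318;  486 + 318 = 804
98 + 18 = 116;  318 + 116 = 434;  804 + 434 = 1238
116 + 18 = 134;  434 + 134 = 568;  1238 + 568 = 1806
134 + 18 = 152;  568 + 152 = 720;  1806 + 720 = 2526
152 + 18 = 170;  720 + 170 = 890;  2526 + 890 = 3416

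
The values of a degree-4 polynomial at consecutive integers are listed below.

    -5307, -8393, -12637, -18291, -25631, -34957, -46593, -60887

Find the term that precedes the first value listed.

-3151

Δ: -3086, -4244, -5654, -7340, -9326, -11636, -14294
Δ²: -1158, -1410, -1686, -1986, -2310, -2658
Δ³: -252, -276, -300, -324, -348
Δ⁴: -24, -24, -24, -24
The fourth differences are constant at -24.
Work back: -252 + 24 = -228;  -1158 + 228 = -930;  -3086 + 930 = -2156;  -5307 + 2156 = -3151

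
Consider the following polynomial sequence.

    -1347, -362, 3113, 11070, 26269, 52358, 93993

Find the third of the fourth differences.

First differences: 985, 3475, 7957, 15199, 26089, 41635
Second differences: 2490, 4482, 7242, 10890, 15546
Third differences: 1992, 2760, 3648, 4656
Fourth differences: 768, 888, 1008
Fifth differences: 120, 120

1008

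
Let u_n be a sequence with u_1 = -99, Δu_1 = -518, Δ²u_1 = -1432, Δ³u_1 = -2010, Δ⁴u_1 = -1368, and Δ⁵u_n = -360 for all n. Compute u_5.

Build the table forward from the leading diagonal:
D5: -360, -360, -360, -360, -360
D4: -1368, -1728, -2088, -2448, -2808
D3: -2010, -3378, -5106, -7194, -9642
D2: -1432, -3442, -6820, -11926, -19120
D1: -518, -1950, -5392, -12212, -24138
u: -99, -617, -2567, -7959, -20171

-20171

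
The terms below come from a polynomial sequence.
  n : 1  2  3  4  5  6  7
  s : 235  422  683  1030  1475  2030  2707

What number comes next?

3518

First differences: 187 , 261 , 347 , 445 , 555 , 677
Second differences: 74 , 86 , 98 , 110 , 122
Third differences: 12 , 12 , 12 , 12
Constant third difference = 12, so extend:
122 + 12 = 134;  677 + 134 = 811;  2707 + 811 = 3518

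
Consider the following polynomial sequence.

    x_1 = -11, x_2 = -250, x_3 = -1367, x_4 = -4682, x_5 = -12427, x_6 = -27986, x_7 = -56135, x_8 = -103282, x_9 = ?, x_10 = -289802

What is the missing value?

-177707

Using the first 8 terms:
-239  -1117  -3315  -7745  -15559  -28149  -47147
-878  -2198  -4430  -7814  -12590  -18998
-1320  -2232  -3384  -4776  -6408
-912  -1152  -1392  -1632
-240  -240  -240
Constant fifth difference = -240.
Extend forward: -1632 − 240 = -1872;  -6408 − 1872 = -8280;  -18998 − 8280 = -27278;  -47147 − 27278 = -74425;  -103282 − 74425 = -177707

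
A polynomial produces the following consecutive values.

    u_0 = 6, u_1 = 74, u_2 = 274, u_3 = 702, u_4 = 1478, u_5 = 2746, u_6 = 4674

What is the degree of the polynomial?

D1: 68, 200, 428, 776, 1268, 1928
D2: 132, 228, 348, 492, 660
D3: 96, 120, 144, 168
D4: 24, 24, 24
The fourth differences are constant, so the polynomial has degree 4.

4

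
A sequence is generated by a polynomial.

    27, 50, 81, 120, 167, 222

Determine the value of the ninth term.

23  31  39  47  55
8  8  8  8
Constant second difference = 8, so extend:
55 + 8 = 63;  222 + 63 = 285
63 + 8 = 71;  285 + 71 = 356
71 + 8 = 79;  356 + 79 = 435

435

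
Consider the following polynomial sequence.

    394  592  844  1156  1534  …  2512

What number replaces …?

1984

Using the first 5 terms:
Δ: 198, 252, 312, 378
Δ²: 54, 60, 66
Δ³: 6, 6
Constant third difference = 6.
Extend forward: 66 + 6 = 72;  378 + 72 = 450;  1534 + 450 = 1984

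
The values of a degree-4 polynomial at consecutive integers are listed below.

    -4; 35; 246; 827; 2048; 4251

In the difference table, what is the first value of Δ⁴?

Δ: 39, 211, 581, 1221, 2203
Δ²: 172, 370, 640, 982
Δ³: 198, 270, 342
Δ⁴: 72, 72

72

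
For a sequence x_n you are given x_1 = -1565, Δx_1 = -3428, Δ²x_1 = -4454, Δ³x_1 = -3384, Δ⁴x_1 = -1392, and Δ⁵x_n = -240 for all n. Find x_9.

-454085

Build the table forward from the leading diagonal:
Fifth differences: -240  -240  -240  -240  -240  -240  -240  -240  -240
Fourth differences: -1392  -1632  -1872  -2112  -2352  -2592  -2832  -3072  -3312
Third differences: -3384  -4776  -6408  -8280  -10392  -12744  -15336  -18168  -21240
Second differences: -4454  -7838  -12614  -19022  -27302  -37694  -50438  -65774  -83942
First differences: -3428  -7882  -15720  -28334  -47356  -74658  -112352  -162790  -228564
x: -1565  -4993  -12875  -28595  -56929  -104285  -178943  -291295  -454085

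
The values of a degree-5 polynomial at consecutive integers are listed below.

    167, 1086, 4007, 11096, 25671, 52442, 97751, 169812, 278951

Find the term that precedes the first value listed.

-4

D1: 919  2921  7089  14575  26771  45309  72061  109139
D2: 2002  4168  7486  12196  18538  26752  37078
D3: 2166  3318  4710  6342  8214  10326
D4: 1152  1392  1632  1872  2112
D5: 240  240  240  240
The fifth differences are constant at 240.
Work back: 1152 − 240 = 912;  2166 − 912 = 1254;  2002 − 1254 = 748;  919 − 748 = 171;  167 − 171 = -4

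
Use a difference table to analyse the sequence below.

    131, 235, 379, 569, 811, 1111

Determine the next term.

1475

D1: 104  144  190  242  300
D2: 40  46  52  58
D3: 6  6  6
The third differences are constant (6).
58 + 6 = 64;  300 + 64 = 364;  1111 + 364 = 1475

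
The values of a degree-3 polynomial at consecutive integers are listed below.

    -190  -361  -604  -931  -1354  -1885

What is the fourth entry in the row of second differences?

-108

D1: -171, -243, -327, -423, -531
D2: -72, -84, -96, -108
D3: -12, -12, -12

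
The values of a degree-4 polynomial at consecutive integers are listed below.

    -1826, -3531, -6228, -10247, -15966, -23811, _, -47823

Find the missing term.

-34256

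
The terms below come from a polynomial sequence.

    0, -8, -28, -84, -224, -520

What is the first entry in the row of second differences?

-12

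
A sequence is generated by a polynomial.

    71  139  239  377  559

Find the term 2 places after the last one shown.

68, 100, 138, 182
32, 38, 44
6, 6
Constant third difference = 6, so extend:
44 + 6 = 50;  182 + 50 = 232;  559 + 232 = 791
50 + 6 = 56;  232 + 56 = 288;  791 + 288 = 1079

1079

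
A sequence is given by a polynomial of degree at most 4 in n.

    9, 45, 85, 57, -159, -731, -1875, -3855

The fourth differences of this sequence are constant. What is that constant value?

-48

Δ: 36, 40, -28, -216, -572, -1144, -1980
Δ²: 4, -68, -188, -356, -572, -836
Δ³: -72, -120, -168, -216, -264
Δ⁴: -48, -48, -48, -48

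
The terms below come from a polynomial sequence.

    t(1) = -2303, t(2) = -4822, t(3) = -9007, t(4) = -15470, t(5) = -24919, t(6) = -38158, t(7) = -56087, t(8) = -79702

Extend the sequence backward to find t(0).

-934

First differences: -2519, -4185, -6463, -9449, -13239, -17929, -23615
Second differences: -1666, -2278, -2986, -3790, -4690, -5686
Third differences: -612, -708, -804, -900, -996
Fourth differences: -96, -96, -96, -96
The fourth differences are constant at -96.
Work back: -612 + 96 = -516;  -1666 + 516 = -1150;  -2519 + 1150 = -1369;  -2303 + 1369 = -934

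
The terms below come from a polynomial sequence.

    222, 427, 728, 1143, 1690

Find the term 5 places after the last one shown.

D1: 205, 301, 415, 547
D2: 96, 114, 132
D3: 18, 18
Constant third difference = 18, so extend:
132 + 18 = 150;  547 + 150 = 697;  1690 + 697 = 2387
150 + 18 = 168;  697 + 168 = 865;  2387 + 865 = 3252
168 + 18 = 186;  865 + 186 = 1051;  3252 + 1051 = 4303
186 + 18 = 204;  1051 + 204 = 1255;  4303 + 1255 = 5558
204 + 18 = 222;  1255 + 222 = 1477;  5558 + 1477 = 7035

7035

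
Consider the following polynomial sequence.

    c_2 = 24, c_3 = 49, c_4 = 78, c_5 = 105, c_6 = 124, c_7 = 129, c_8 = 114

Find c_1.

Δ: 25  29  27  19  5  -15
Δ²: 4  -2  -8  -14  -20
Δ³: -6  -6  -6  -6
The third differences are constant at -6.
Work back: 4 + 6 = 10;  25 − 10 = 15;  24 − 15 = 9

9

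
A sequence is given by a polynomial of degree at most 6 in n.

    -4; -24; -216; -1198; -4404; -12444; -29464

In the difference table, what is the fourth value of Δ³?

-4146

Δ: -20, -192, -982, -3206, -8040, -17020
Δ²: -172, -790, -2224, -4834, -8980
Δ³: -618, -1434, -2610, -4146
Δ⁴: -816, -1176, -1536
Δ⁵: -360, -360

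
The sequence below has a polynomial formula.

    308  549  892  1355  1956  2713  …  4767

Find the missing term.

Using the first 6 terms:
D1: 241  343  463  601  757
D2: 102  120  138  156
D3: 18  18  18
Constant third difference = 18.
Extend forward: 156 + 18 = 174;  757 + 174 = 931;  2713 + 931 = 3644

3644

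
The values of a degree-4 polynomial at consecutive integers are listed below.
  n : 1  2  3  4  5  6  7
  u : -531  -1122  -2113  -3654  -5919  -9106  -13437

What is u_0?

-214

Δ: -591  -991  -1541  -2265  -3187  -4331
Δ²: -400  -550  -724  -922  -1144
Δ³: -150  -174  -198  -222
Δ⁴: -24  -24  -24
The fourth differences are constant at -24.
Work back: -150 + 24 = -126;  -400 + 126 = -274;  -591 + 274 = -317;  -531 + 317 = -214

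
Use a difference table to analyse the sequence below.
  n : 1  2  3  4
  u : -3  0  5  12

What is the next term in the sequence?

3, 5, 7
2, 2
Constant second difference = 2, so extend:
7 + 2 = 9;  12 + 9 = 21

21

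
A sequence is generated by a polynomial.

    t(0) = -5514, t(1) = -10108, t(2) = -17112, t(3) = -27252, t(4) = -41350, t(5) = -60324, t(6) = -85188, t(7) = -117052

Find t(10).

First differences: -4594  -7004  -10140  -14098  -18974  -24864  -31864
Second differences: -2410  -3136  -3958  -4876  -5890  -7000
Third differences: -726  -822  -918  -1014  -1110
Fourth differences: -96  -96  -96  -96
Fourth differences constant at -96.
-1110 − 96 = -1206;  -7000 − 1206 = -8206;  -31864 − 8206 = -40070;  -117052 − 40070 = -157122
-1206 − 96 = -1302;  -8206 − 1302 = -9508;  -40070 − 9508 = -49578;  -157122 − 49578 = -206700
-1302 − 96 = -1398;  -9508 − 1398 = -10906;  -49578 − 10906 = -60484;  -206700 − 60484 = -267184

-267184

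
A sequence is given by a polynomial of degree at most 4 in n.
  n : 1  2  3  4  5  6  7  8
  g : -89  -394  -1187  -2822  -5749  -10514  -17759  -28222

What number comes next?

First differences: -305  -793  -1635  -2927  -4765  -7245  -10463
Second differences: -488  -842  -1292  -1838  -2480  -3218
Third differences: -354  -450  -546  -642  -738
Fourth differences: -96  -96  -96  -96
Fourth differences constant at -96.
-738 − 96 = -834;  -3218 − 834 = -4052;  -10463 − 4052 = -14515;  -28222 − 14515 = -42737

-42737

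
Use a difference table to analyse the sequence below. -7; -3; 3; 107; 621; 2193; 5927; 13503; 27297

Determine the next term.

4  6  104  514  1572  3734  7576  13794
2  98  410  1058  2162  3842  6218
96  312  648  1104  1680  2376
216  336  456  576  696
120  120  120  120
Constant fifth difference = 120, so extend:
696 + 120 = 816;  2376 + 816 = 3192;  6218 + 3192 = 9410;  13794 + 9410 = 23204;  27297 + 23204 = 50501

50501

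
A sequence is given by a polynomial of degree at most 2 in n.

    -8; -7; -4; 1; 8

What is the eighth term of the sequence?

Δ: 1, 3, 5, 7
Δ²: 2, 2, 2
The second differences are constant (2).
7 + 2 = 9;  8 + 9 = 17
9 + 2 = 11;  17 + 11 = 28
11 + 2 = 13;  28 + 13 = 41

41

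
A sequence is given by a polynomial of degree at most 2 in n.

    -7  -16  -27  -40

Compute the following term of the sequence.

-55

First differences: -9  -11  -13
Second differences: -2  -2
Second differences constant at -2.
-13 − 2 = -15;  -40 − 15 = -55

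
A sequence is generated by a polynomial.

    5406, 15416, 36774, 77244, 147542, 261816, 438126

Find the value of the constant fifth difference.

480

D1: 10010, 21358, 40470, 70298, 114274, 176310
D2: 11348, 19112, 29828, 43976, 62036
D3: 7764, 10716, 14148, 18060
D4: 2952, 3432, 3912
D5: 480, 480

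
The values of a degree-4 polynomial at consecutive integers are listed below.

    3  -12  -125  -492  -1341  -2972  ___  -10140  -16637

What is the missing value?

-5757

Using the first 6 terms:
D1: -15  -113  -367  -849  -1631
D2: -98  -254  -482  -782
D3: -156  -228  -300
D4: -72  -72
Constant fourth difference = -72.
Extend forward: -300 − 72 = -372;  -782 − 372 = -1154;  -1631 − 1154 = -2785;  -2972 − 2785 = -5757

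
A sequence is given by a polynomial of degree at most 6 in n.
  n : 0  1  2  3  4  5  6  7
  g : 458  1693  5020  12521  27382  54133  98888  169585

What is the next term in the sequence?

276226

First differences: 1235, 3327, 7501, 14861, 26751, 44755, 70697
Second differences: 2092, 4174, 7360, 11890, 18004, 25942
Third differences: 2082, 3186, 4530, 6114, 7938
Fourth differences: 1104, 1344, 1584, 1824
Fifth differences: 240, 240, 240
Fifth differences constant at 240.
1824 + 240 = 2064;  7938 + 2064 = 10002;  25942 + 10002 = 35944;  70697 + 35944 = 106641;  169585 + 106641 = 276226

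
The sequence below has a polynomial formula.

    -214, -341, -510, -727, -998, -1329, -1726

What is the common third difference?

-6

D1: -127, -169, -217, -271, -331, -397
D2: -42, -48, -54, -60, -66
D3: -6, -6, -6, -6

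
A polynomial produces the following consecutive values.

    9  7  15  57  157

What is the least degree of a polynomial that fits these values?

-2, 8, 42, 100
10, 34, 58
24, 24
The third differences are constant, so the polynomial has degree 3.

3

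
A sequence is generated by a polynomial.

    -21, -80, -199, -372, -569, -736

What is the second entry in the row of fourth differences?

First differences: -59, -119, -173, -197, -167
Second differences: -60, -54, -24, 30
Third differences: 6, 30, 54
Fourth differences: 24, 24

24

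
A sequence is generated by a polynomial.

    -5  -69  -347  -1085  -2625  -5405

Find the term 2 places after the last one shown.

D1: -64  -278  -738  -1540  -2780
D2: -214  -460  -802  -1240
D3: -246  -342  -438
D4: -96  -96
Fourth differences constant at -96.
-438 − 96 = -534;  -1240 − 534 = -1774;  -2780 − 1774 = -4554;  -5405 − 4554 = -9959
-534 − 96 = -630;  -1774 − 630 = -2404;  -4554 − 2404 = -6958;  -9959 − 6958 = -16917

-16917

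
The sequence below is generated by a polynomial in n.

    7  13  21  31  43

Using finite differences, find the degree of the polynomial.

First differences: 6, 8, 10, 12
Second differences: 2, 2, 2
The second differences are constant, so the polynomial has degree 2.

2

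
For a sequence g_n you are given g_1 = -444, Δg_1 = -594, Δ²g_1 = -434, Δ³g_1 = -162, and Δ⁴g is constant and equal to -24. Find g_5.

-6096

Build the table forward from the leading diagonal:
Δ⁴: -24, -24, -24, -24, -24
Δ³: -162, -186, -210, -234, -258
Δ²: -434, -596, -782, -992, -1226
Δ: -594, -1028, -1624, -2406, -3398
g: -444, -1038, -2066, -3690, -6096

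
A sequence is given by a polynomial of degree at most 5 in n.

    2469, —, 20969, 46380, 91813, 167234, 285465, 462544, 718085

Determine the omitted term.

Using the last 7 terms:
25411  45433  75421  118231  177079  255541
20022  29988  42810  58848  78462
9966  12822  16038  19614
2856  3216  3576
360  360
Constant fifth difference = 360.
Extend backward: 2856 − 360 = 2496;  9966 − 2496 = 7470;  20022 − 7470 = 12552;  25411 − 12552 = 12859;  20969 − 12859 = 8110

8110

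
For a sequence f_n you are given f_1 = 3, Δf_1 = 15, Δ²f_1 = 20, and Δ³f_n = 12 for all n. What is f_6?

Build the table forward from the leading diagonal:
Δ³: 12, 12, 12, 12, 12, 12
Δ²: 20, 32, 44, 56, 68, 80
Δ: 15, 35, 67, 111, 167, 235
f: 3, 18, 53, 120, 231, 398

398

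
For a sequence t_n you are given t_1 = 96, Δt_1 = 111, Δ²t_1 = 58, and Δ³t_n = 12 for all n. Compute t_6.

Build the table forward from the leading diagonal:
Third differences: 12, 12, 12, 12, 12, 12
Second differences: 58, 70, 82, 94, 106, 118
First differences: 111, 169, 239, 321, 415, 521
t: 96, 207, 376, 615, 936, 1351

1351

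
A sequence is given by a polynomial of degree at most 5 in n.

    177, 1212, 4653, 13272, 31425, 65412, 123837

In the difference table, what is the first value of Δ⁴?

1584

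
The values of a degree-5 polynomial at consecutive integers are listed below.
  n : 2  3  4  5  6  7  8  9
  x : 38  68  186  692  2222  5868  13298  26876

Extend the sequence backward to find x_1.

Δ: 30, 118, 506, 1530, 3646, 7430, 13578
Δ²: 88, 388, 1024, 2116, 3784, 6148
Δ³: 300, 636, 1092, 1668, 2364
Δ⁴: 336, 456, 576, 696
Δ⁵: 120, 120, 120
The fifth differences are constant at 120.
Work back: 336 − 120 = 216;  300 − 216 = 84;  88 − 84 = 4;  30 − 4 = 26;  38 − 26 = 12

12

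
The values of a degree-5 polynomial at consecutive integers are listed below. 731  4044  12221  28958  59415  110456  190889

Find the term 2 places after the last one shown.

D1: 3313 , 8177 , 16737 , 30457 , 51041 , 80433
D2: 4864 , 8560 , 13720 , 20584 , 29392
D3: 3696 , 5160 , 6864 , 8808
D4: 1464 , 1704 , 1944
D5: 240 , 240
Constant fifth difference = 240, so extend:
1944 + 240 = 2184;  8808 + 2184 = 10992;  29392 + 10992 = 40384;  80433 + 40384 = 120817;  190889 + 120817 = 311706
2184 + 240 = 2424;  10992 + 2424 = 13416;  40384 + 13416 = 53800;  120817 + 53800 = 174617;  311706 + 174617 = 486323

486323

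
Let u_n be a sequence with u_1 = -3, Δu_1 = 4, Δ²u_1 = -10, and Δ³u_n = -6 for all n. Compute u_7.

-249

Build the table forward from the leading diagonal:
D3: -6, -6, -6, -6, -6, -6, -6
D2: -10, -16, -22, -28, -34, -40, -46
D1: 4, -6, -22, -44, -72, -106, -146
u: -3, 1, -5, -27, -71, -143, -249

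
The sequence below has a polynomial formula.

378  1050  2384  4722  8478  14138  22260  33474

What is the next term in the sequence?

Δ: 672 , 1334 , 2338 , 3756 , 5660 , 8122 , 11214
Δ²: 662 , 1004 , 1418 , 1904 , 2462 , 3092
Δ³: 342 , 414 , 486 , 558 , 630
Δ⁴: 72 , 72 , 72 , 72
The fourth differences are constant (72).
630 + 72 = 702;  3092 + 702 = 3794;  11214 + 3794 = 15008;  33474 + 15008 = 48482

48482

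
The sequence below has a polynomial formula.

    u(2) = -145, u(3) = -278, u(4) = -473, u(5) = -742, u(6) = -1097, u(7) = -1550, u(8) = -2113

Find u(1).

-62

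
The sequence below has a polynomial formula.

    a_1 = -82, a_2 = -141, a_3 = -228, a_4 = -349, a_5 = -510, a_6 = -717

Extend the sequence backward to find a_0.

-45

Δ: -59  -87  -121  -161  -207
Δ²: -28  -34  -40  -46
Δ³: -6  -6  -6
The third differences are constant at -6.
Work back: -28 + 6 = -22;  -59 + 22 = -37;  -82 + 37 = -45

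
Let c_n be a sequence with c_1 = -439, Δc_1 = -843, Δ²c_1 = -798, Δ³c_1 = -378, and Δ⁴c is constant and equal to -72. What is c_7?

Build the table forward from the leading diagonal:
Δ⁴: -72, -72, -72, -72, -72, -72, -72
Δ³: -378, -450, -522, -594, -666, -738, -810
Δ²: -798, -1176, -1626, -2148, -2742, -3408, -4146
Δ: -843, -1641, -2817, -4443, -6591, -9333, -12741
c: -439, -1282, -2923, -5740, -10183, -16774, -26107

-26107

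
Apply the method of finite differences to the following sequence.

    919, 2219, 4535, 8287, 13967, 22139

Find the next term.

33439

Δ: 1300, 2316, 3752, 5680, 8172
Δ²: 1016, 1436, 1928, 2492
Δ³: 420, 492, 564
Δ⁴: 72, 72
The fourth differences are constant (72).
564 + 72 = 636;  2492 + 636 = 3128;  8172 + 3128 = 11300;  22139 + 11300 = 33439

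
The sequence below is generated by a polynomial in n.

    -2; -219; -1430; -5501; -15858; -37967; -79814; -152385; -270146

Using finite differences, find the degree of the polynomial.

First differences: -217, -1211, -4071, -10357, -22109, -41847, -72571, -117761
Second differences: -994, -2860, -6286, -11752, -19738, -30724, -45190
Third differences: -1866, -3426, -5466, -7986, -10986, -14466
Fourth differences: -1560, -2040, -2520, -3000, -3480
Fifth differences: -480, -480, -480, -480
The fifth differences are constant, so the polynomial has degree 5.

5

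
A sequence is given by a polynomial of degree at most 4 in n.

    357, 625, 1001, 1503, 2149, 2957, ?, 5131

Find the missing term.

3945

Using the first 6 terms:
268, 376, 502, 646, 808
108, 126, 144, 162
18, 18, 18
Constant third difference = 18.
Extend forward: 162 + 18 = 180;  808 + 180 = 988;  2957 + 988 = 3945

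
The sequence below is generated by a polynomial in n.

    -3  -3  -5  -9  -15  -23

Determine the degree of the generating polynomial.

2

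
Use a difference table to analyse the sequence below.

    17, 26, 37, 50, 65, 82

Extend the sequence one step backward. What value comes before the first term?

D1: 9  11  13  15  17
D2: 2  2  2  2
The second differences are constant at 2.
Work back: 9 − 2 = 7;  17 − 7 = 10

10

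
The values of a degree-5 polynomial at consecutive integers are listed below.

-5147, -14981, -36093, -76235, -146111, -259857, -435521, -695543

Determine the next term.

-9834  -21112  -40142  -69876  -113746  -175664  -260022
-11278  -19030  -29734  -43870  -61918  -84358
-7752  -10704  -14136  -18048  -22440
-2952  -3432  -3912  -4392
-480  -480  -480
The fifth differences are constant (-480).
-4392 − 480 = -4872;  -22440 − 4872 = -27312;  -84358 − 27312 = -111670;  -260022 − 111670 = -371692;  -695543 − 371692 = -1067235

-1067235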